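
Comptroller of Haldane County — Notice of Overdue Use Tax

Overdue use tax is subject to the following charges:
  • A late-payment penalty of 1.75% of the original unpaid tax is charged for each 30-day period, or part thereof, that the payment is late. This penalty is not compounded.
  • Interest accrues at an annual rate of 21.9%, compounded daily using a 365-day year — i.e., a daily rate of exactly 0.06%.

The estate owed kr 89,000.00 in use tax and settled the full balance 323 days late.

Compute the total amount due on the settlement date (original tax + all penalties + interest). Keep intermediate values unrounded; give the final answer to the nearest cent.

Penalty periods: ⌈323/30⌉ = 11; penalty = 11 × 1.75% × kr 89,000.00 = kr 17,132.50
Interest: kr 89,000.00 × ((1 + 0.0006)^323 − 1) = kr 89,000.00 × 0.21378294… = kr 19,026.6821…
Total = kr 89,000.00 + kr 17,132.5000 + kr 19,026.6821… = kr 125,159.18

kr 125,159.18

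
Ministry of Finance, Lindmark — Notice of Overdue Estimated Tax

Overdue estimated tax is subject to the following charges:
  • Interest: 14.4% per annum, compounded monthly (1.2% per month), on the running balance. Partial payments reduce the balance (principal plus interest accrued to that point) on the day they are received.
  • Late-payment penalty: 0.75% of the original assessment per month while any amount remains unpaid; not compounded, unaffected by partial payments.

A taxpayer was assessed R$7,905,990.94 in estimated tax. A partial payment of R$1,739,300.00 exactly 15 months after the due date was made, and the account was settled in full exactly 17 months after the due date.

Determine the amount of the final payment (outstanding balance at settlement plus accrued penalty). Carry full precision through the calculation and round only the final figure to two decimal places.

Balance at month 15: R$7,905,990.9400 × (1 + 0.012)^15 = R$9,455,053.7024…
After R$1,739,300.00 payment: R$9,455,053.7024… − R$1,739,300.00 = R$7,715,753.7024…
Balance at month 17: R$7,715,753.7024… × (1 + 0.012)^2 = R$7,902,042.8598…
Penalty: 17 × 0.75% × R$7,905,990.94 = R$1,008,013.84…
Final settlement = outstanding balance + penalty = R$7,902,042.8598… + R$1,008,013.84… = R$8,910,056.70

R$8,910,056.70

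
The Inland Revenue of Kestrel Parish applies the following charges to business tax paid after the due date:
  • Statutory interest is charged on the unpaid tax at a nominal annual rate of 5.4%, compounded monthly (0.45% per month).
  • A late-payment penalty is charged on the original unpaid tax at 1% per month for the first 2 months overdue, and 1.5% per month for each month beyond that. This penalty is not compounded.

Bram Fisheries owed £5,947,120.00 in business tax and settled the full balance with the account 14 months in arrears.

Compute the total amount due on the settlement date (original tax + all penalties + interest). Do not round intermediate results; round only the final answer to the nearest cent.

Penalty, months 1–2: 2 × 1% × £5,947,120.00 = £118,942.40
Penalty, months 3–14: 12 × 1.5% × £5,947,120.00 = £1,070,481.60
Interest: £5,947,120.00 × ((1 + 0.0045)^14 − 1) = £5,947,120.00 × 0.0648763… = £385,827.3416…
Total = £5,947,120.00 + £1,189,424.0000 + £385,827.3416… = £7,522,371.34

£7,522,371.34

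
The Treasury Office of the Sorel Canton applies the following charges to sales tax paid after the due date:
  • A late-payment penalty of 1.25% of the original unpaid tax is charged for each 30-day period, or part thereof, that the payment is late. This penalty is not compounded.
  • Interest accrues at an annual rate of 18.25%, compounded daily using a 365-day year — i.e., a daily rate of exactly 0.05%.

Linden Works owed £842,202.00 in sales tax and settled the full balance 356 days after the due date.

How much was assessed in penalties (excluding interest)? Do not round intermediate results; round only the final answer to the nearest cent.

Penalty periods: ⌈356/30⌉ = 12; penalty = 12 × 1.25% × £842,202.00 = £126,330.30

£126,330.30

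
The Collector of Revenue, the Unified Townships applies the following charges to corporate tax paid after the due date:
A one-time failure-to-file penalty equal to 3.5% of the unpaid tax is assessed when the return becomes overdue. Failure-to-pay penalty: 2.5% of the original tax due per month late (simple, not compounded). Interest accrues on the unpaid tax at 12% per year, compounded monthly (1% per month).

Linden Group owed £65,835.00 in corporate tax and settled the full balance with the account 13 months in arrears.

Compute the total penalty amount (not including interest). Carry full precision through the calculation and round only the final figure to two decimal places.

Failure-to-file penalty: 3.5% × £65,835.00 = £2,304.23…
Failure-to-pay penalty = 2.5% × £65,835.00 × 13 mo = £21,396.38…
Total penalty = £2,304.23… + £21,396.38… = £23,700.60

£23,700.60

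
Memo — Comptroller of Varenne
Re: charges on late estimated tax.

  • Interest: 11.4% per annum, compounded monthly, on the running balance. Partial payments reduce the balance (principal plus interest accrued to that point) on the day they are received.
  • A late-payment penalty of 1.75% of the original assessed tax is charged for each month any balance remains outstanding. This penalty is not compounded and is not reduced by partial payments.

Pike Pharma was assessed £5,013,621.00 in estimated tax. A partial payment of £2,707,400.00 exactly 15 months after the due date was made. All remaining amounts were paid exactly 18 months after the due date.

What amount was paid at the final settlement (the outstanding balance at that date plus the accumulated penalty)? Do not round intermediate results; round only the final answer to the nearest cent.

Monthly rate = 11.4% ÷ 12 = 0.95%
Balance at month 15: £5,013,621.0000 × (1 + 0.0095)^15 = £5,777,585.0854…
After £2,707,400.00 payment: £5,777,585.0854… − £2,707,400.00 = £3,070,185.0854…
Balance at month 18: £3,070,185.0854… × (1 + 0.0095)^3 = £3,158,519.2453…
Penalty: 18 × 1.75% × £5,013,621.00 = £1,579,290.62…
Final settlement = outstanding balance + penalty = £3,158,519.2453… + £1,579,290.62… = £4,737,809.86

£4,737,809.86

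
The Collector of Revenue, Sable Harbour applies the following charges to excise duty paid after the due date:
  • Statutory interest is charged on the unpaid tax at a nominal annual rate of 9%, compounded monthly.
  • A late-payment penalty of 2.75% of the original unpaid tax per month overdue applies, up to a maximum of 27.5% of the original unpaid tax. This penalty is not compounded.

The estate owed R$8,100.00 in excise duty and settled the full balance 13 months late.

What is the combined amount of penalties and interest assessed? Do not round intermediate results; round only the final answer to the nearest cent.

R$3,053.78

Penalty (uncapped): 13 × 2.75% × R$8,100.00 = R$2,895.75; cap = 27.5% × R$8,100.00 = R$2,227.50 → penalty = R$2,227.50
Interest (9%/yr ÷ 12 = 0.75%/month): R$8,100.00 × ((1 + 0.0075)^13 − 1) = R$826.2846…
Penalties + interest = R$2,227.5000 + R$826.2846… = R$3,053.78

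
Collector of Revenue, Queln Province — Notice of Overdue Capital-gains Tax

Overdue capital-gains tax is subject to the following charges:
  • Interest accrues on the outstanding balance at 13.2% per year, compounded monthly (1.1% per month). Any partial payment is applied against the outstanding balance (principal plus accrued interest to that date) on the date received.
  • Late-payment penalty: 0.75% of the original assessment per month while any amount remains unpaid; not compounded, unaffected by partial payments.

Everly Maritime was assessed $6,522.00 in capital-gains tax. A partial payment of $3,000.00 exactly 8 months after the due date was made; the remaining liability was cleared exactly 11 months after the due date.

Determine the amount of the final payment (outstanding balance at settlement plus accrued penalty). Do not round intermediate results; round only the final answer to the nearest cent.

Balance at month 8: $6,522.0000 × (1 + 0.011)^8 = $7,118.5254…
After $3,000.00 payment: $7,118.5254… − $3,000.00 = $4,118.5254…
Balance at month 11: $4,118.5254… × (1 + 0.011)^3 = $4,255.9372…
Penalty: 11 × 0.75% × $6,522.00 = $538.07…
Final settlement = outstanding balance + penalty = $4,255.9372… + $538.07… = $4,794.00

$4,794.00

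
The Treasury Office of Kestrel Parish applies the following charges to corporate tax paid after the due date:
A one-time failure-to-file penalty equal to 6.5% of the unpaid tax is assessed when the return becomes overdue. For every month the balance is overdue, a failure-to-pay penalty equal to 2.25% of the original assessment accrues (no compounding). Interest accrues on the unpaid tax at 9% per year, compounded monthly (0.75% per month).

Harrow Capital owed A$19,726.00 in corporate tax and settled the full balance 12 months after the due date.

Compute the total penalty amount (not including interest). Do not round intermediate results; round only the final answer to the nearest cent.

Failure-to-file penalty: 6.5% × A$19,726.00 = A$1,282.19
Failure-to-pay penalty: 12 × 2.25% × A$19,726.00 = A$5,326.02
Total penalty = A$1,282.19 + A$5,326.02 = A$6,608.21

A$6,608.21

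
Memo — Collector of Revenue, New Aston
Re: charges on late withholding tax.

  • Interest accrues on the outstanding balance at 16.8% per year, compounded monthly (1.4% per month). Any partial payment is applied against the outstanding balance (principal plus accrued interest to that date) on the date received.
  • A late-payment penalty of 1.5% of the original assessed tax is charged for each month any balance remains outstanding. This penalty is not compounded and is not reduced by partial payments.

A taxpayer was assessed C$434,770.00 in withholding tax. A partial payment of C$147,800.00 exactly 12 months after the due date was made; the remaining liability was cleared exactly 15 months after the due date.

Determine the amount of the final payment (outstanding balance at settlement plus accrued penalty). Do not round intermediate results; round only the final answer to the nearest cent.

Balance at month 12: C$434,770.0000 × (1 + 0.014)^12 = C$513,706.4625…
After C$147,800.00 payment: C$513,706.4625… − C$147,800.00 = C$365,906.4625…
Balance at month 15: C$365,906.4625… × (1 + 0.014)^3 = C$381,490.6910…
Penalty: 15 × 1.5% × C$434,770.00 = C$97,823.25
Final settlement = outstanding balance + penalty = C$381,490.6910… + C$97,823.25 = C$479,313.94

C$479,313.94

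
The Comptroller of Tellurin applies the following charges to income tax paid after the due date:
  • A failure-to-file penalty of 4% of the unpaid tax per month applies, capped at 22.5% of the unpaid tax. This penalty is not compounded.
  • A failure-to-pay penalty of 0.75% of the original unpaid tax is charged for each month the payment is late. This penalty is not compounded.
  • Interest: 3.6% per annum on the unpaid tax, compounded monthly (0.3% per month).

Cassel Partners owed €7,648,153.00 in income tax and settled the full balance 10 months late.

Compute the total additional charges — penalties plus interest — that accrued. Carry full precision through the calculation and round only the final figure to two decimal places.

Failure-to-file: 10 × 4% × €7,648,153.00 = €3,059,261.20, capped at 22.5% × €7,648,153.00 = €1,720,834.43…
Failure-to-pay penalty = 0.75% × €7,648,153.00 × 10 mo = €573,611.48…
Interest: €7,648,153.00 × ((1 + 0.003)^10 − 1) = €7,648,153.00 × 0.0304083… = €232,567.0025…
Penalties + interest = €2,294,445.9000 + €232,567.0025… = €2,527,012.90

€2,527,012.90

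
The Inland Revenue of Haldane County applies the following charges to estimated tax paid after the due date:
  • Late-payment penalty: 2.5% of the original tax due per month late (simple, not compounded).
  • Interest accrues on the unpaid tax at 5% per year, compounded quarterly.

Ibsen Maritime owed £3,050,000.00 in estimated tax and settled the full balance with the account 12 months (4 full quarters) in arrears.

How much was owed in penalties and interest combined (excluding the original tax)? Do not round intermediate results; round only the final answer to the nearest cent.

Late-payment penalty = 2.5% × £3,050,000.00 × 12 mo = £915,000.00
Interest (5%/yr ÷ 4 = 1.25%/quarter): £3,050,000.00 × ((1 + 0.0125)^4 − 1) = £155,383.2776…
Penalties + interest = £915,000.0000 + £155,383.2776… = £1,070,383.28

£1,070,383.28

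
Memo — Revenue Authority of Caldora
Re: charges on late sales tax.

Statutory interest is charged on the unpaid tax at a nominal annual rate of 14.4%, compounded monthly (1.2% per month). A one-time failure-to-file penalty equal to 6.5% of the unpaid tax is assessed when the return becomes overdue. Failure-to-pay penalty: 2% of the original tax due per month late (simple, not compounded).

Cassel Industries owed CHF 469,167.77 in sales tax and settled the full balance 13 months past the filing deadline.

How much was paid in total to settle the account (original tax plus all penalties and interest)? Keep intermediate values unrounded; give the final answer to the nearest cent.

Failure-to-file penalty: 6.5% × CHF 469,167.77 = CHF 30,495.91…
Failure-to-pay penalty: 13 × 2% × CHF 469,167.77 = CHF 121,983.62…
Interest: CHF 469,167.77 × ((1 + 0.012)^13 − 1) = CHF 469,167.77 × 0.1677414… = CHF 78,698.8397…
Total = CHF 469,167.77 + CHF 152,479.5253… + CHF 78,698.8397… = CHF 700,346.13

CHF 700,346.13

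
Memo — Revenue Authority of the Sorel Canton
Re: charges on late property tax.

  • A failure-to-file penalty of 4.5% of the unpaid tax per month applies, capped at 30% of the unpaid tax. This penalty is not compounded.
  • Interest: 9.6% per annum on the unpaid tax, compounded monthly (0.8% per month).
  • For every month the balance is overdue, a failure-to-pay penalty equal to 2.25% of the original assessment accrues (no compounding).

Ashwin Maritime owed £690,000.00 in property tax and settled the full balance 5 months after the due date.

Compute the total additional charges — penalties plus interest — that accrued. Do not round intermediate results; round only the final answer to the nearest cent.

£260,920.15

Failure-to-file: 5 × 4.5% × £690,000.00 = £155,250.00 (under the 30% cap)
Failure-to-pay penalty: 5 × 2.25% × £690,000.00 = £77,625.00
Interest: £690,000.00 × ((1 + 0.008)^5 − 1) = £690,000.00 × 0.0406451… = £28,045.1470…
Penalties + interest = £232,875.0000 + £28,045.1470… = £260,920.15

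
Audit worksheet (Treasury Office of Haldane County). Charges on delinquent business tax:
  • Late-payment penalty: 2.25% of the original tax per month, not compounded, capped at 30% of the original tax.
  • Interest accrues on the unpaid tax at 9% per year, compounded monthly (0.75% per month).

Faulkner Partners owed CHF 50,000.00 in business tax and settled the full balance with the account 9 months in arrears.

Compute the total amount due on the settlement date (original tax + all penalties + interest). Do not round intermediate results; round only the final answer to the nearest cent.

Penalty: 9 × 2.25% × CHF 50,000.00 = CHF 10,125.00 (below the 30% cap of CHF 15,000.00)
Interest: CHF 50,000.00 × ((1 + 0.0075)^9 − 1) = CHF 50,000.00 × 0.0695608… = CHF 3,478.0420…
Total = CHF 50,000.00 + CHF 10,125.0000 + CHF 3,478.0420… = CHF 63,603.04

CHF 63,603.04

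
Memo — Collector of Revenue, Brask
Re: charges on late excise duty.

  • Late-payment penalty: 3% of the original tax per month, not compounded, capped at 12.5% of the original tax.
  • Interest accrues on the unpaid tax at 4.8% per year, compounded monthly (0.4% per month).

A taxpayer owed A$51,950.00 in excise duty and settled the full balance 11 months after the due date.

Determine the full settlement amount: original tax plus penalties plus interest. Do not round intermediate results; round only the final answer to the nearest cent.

A$60,775.82

Penalty (uncapped): 11 × 3% × A$51,950.00 = A$17,143.50; cap = 12.5% × A$51,950.00 = A$6,493.75 → penalty = A$6,493.75
Interest: A$51,950.00 × ((1 + 0.004)^11 − 1) = A$51,950.00 × 0.0448906… = A$2,332.0690…
Total = A$51,950.00 + A$6,493.7500 + A$2,332.0690… = A$60,775.82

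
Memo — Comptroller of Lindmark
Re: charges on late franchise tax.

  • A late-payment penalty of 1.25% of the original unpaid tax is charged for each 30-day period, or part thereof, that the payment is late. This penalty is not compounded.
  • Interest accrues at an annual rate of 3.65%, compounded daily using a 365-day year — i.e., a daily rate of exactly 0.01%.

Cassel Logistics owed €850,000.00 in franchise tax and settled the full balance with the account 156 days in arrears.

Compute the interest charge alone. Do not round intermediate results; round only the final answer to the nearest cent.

Interest: €850,000.00 × ((1 + 0.0001)^156 − 1) = €850,000.00 × 0.01572152… = €13,363.2946…

€13,363.29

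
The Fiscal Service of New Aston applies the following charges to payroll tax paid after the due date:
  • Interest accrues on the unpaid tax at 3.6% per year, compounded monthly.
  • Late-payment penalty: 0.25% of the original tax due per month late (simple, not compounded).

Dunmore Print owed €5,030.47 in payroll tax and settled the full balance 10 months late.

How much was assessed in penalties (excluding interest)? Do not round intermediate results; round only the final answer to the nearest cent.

Late-payment penalty: 10 × 0.25% × €5,030.47 = €125.76…

€125.76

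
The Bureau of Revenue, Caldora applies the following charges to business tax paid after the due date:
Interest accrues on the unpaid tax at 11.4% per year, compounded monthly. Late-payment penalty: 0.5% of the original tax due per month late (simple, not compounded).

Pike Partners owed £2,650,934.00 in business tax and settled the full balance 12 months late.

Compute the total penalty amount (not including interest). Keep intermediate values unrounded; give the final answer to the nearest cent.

£159,056.04

Late-payment penalty: 12 × 0.5% × £2,650,934.00 = £159,056.04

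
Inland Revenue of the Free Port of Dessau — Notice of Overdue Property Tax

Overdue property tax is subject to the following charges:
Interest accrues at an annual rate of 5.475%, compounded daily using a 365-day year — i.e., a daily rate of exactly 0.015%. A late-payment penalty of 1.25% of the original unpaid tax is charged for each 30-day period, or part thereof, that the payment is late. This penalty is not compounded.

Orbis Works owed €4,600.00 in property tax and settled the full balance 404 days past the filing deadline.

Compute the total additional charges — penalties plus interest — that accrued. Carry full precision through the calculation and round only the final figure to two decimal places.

Penalty periods: ⌈404/30⌉ = 14; penalty = 14 × 1.25% × €4,600.00 = €805.00
Interest: €4,600.00 × ((1 + 0.00015)^404 − 1) = €4,600.00 × 0.06246901… = €287.3575…
Penalties + interest = €805.0000 + €287.3575… = €1,092.36

€1,092.36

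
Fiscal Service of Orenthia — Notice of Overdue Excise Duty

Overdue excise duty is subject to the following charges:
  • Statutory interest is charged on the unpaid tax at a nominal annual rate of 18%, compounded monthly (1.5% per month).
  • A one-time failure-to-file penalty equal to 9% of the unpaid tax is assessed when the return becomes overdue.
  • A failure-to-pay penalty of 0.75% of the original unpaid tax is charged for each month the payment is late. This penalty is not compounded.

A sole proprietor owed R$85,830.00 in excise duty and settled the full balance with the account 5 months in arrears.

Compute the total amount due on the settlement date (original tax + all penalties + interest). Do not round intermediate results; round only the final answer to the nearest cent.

R$103,406.61

Failure-to-file penalty: 9% × R$85,830.00 = R$7,724.70
Failure-to-pay penalty = 0.75% × R$85,830.00 × 5 mo = R$3,218.63…
Interest: R$85,830.00 × ((1 + 0.015)^5 − 1) = R$85,830.00 × 0.0772840… = R$6,633.2861…
Total = R$85,830.00 + R$10,943.3250 + R$6,633.2861… = R$103,406.61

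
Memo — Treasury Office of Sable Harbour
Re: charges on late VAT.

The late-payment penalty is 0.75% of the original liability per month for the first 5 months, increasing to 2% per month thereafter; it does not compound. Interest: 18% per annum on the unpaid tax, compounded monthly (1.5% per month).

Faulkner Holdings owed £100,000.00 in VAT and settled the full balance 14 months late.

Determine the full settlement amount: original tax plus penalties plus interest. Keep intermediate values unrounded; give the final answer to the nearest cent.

£144,925.57

Penalty, months 1–5: 5 × 0.75% × £100,000.00 = £3,750.00
Penalty, months 6–14: 9 × 2% × £100,000.00 = £18,000.00
Interest: £100,000.00 × ((1 + 0.015)^14 − 1) = £100,000.00 × 0.2317557… = £23,175.5731…
Total = £100,000.00 + £21,750.0000 + £23,175.5731… = £144,925.57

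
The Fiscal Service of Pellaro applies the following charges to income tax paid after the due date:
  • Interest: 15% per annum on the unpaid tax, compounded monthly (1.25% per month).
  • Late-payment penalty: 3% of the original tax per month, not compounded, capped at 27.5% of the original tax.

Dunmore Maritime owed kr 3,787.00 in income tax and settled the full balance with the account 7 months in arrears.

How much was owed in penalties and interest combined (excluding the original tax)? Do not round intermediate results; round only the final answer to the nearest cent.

Penalty: 7 × 3% × kr 3,787.00 = kr 795.27 (below the 27.5% cap of kr 1,041.43…)
Interest: kr 3,787.00 × ((1 + 0.0125)^7 − 1) = kr 3,787.00 × 0.0908505… = kr 344.0507…
Penalties + interest = kr 795.2700 + kr 344.0507… = kr 1,139.32

kr 1,139.32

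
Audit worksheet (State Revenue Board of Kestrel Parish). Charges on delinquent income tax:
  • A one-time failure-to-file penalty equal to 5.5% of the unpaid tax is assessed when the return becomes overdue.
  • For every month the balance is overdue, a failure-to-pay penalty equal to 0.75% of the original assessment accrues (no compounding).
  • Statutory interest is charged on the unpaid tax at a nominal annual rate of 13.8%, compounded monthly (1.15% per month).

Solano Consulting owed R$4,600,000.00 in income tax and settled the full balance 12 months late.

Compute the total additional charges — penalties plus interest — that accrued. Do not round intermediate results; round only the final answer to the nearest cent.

R$1,343,530.79

Failure-to-file penalty: 5.5% × R$4,600,000.00 = R$253,000.00
Failure-to-pay penalty = 0.75% × R$4,600,000.00 × 12 mo = R$414,000.00
Interest: R$4,600,000.00 × ((1 + 0.0115)^12 − 1) = R$4,600,000.00 × 0.1470719… = R$676,530.7931…
Penalties + interest = R$667,000.0000 + R$676,530.7931… = R$1,343,530.79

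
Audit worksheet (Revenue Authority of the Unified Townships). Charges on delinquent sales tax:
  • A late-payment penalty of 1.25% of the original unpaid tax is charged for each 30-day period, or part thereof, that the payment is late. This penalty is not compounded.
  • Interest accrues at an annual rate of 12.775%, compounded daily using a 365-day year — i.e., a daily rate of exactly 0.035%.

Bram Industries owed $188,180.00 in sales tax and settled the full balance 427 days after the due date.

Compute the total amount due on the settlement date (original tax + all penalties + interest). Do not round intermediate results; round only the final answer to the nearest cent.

Penalty periods: ⌈427/30⌉ = 15; penalty = 15 × 1.25% × $188,180.00 = $35,283.75
Interest: $188,180.00 × ((1 + 0.00035)^427 − 1) = $188,180.00 × 0.16116505… = $30,328.0386…
Total = $188,180.00 + $35,283.7500 + $30,328.0386… = $253,791.79

$253,791.79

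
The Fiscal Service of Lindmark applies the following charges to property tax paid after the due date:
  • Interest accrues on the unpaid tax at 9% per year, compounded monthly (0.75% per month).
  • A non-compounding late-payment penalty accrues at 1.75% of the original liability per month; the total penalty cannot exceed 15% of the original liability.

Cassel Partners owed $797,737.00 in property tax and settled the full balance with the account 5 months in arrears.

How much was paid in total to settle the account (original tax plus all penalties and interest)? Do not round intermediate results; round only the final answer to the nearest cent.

Penalty: 5 × 1.75% × $797,737.00 = $69,801.99… (below the 15% cap of $119,660.55)
Interest: $797,737.00 × ((1 + 0.0075)^5 − 1) = $797,737.00 × 0.0380667… = $30,367.2427…
Total = $797,737.00 + $69,801.9875 + $30,367.2427… = $897,906.23

$897,906.23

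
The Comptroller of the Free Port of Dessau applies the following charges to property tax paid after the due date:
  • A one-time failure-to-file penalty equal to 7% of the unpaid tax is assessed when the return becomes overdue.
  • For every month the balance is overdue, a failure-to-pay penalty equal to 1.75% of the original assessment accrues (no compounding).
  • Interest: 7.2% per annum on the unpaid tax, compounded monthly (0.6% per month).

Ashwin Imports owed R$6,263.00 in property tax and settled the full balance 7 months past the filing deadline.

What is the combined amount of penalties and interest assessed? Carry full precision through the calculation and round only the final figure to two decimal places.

Failure-to-file penalty: 7% × R$6,263.00 = R$438.41
Failure-to-pay penalty: 7 × 1.75% × R$6,263.00 = R$767.22…
Interest: R$6,263.00 × ((1 + 0.006)^7 − 1) = R$6,263.00 × 0.0427636… = R$267.8285…
Penalties + interest = R$1,205.6275 + R$267.8285… = R$1,473.46

R$1,473.46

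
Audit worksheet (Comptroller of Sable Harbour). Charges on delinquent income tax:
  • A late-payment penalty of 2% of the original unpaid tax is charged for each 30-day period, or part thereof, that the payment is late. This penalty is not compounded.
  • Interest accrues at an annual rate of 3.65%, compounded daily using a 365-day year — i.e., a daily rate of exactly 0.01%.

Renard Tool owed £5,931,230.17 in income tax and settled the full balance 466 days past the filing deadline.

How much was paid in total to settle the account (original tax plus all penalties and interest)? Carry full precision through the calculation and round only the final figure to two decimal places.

Penalty periods: ⌈466/30⌉ = 16; penalty = 16 × 2% × £5,931,230.17 = £1,897,993.65…
Interest: £5,931,230.17 × ((1 + 0.0001)^466 − 1) = £5,931,230.17 × 0.04770040… = £282,922.0702…
Total = £5,931,230.17 + £1,897,993.6544 + £282,922.0702… = £8,112,145.89

£8,112,145.89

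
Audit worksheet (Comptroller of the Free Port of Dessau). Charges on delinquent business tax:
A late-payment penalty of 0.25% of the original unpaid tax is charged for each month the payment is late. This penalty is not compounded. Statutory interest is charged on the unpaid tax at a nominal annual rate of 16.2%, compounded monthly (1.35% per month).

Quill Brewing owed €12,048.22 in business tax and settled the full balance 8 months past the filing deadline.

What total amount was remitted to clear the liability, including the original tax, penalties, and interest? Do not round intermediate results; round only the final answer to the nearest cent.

Late-payment penalty = 0.25% × €12,048.22 × 8 mo = €240.96…
Interest: €12,048.22 × ((1 + 0.0135)^8 − 1) = €12,048.22 × 0.1132431… = €1,364.3782…
Total = €12,048.22 + €240.9644 + €1,364.3782… = €13,653.56

€13,653.56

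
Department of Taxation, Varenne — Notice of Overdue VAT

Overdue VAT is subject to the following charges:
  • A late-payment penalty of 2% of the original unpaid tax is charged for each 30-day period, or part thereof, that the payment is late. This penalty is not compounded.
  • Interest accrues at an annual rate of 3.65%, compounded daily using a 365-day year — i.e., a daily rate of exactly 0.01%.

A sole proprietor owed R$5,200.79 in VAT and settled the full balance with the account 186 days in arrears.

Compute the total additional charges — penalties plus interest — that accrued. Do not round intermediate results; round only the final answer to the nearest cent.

Penalty periods: ⌈186/30⌉ = 7; penalty = 7 × 2% × R$5,200.79 = R$728.11…
Interest: R$5,200.79 × ((1 + 0.0001)^186 − 1) = R$5,200.79 × 0.01877311… = R$97.6350…
Penalties + interest = R$728.1106 + R$97.6350… = R$825.75

R$825.75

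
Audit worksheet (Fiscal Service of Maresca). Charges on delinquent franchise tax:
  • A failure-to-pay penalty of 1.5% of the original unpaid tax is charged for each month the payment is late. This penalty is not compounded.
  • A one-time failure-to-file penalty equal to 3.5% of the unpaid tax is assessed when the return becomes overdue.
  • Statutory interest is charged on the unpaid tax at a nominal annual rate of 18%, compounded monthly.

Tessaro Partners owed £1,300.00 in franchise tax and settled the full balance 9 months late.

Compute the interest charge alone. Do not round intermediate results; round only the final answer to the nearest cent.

£186.41

Interest (18%/yr ÷ 12 = 1.5%/month): £1,300.00 × ((1 + 0.015)^9 − 1) = £186.4070…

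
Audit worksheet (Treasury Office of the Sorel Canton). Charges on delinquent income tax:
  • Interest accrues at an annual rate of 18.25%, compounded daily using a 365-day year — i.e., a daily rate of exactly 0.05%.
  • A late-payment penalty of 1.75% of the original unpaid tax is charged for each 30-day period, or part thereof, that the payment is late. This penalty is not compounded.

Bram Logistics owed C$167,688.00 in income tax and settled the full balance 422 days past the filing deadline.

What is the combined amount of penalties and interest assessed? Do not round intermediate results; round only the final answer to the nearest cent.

Penalty periods: ⌈422/30⌉ = 15; penalty = 15 × 1.75% × C$167,688.00 = C$44,018.10
Interest: C$167,688.00 × ((1 + 0.0005)^422 − 1) = C$167,688.00 × 0.23484724… = C$39,381.0635…
Penalties + interest = C$44,018.1000 + C$39,381.0635… = C$83,399.16

C$83,399.16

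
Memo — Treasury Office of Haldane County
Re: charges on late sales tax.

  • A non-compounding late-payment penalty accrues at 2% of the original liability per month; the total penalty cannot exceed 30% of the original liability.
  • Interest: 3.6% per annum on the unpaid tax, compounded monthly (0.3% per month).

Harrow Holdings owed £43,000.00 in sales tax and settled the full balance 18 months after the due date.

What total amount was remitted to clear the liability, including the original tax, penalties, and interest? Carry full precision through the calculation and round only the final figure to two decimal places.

£58,282.17

Penalty (uncapped): 18 × 2% × £43,000.00 = £15,480.00; cap = 30% × £43,000.00 = £12,900.00 → penalty = £12,900.00
Interest: £43,000.00 × ((1 + 0.003)^18 − 1) = £43,000.00 × 0.0553993… = £2,382.1691…
Total = £43,000.00 + £12,900.0000 + £2,382.1691… = £58,282.17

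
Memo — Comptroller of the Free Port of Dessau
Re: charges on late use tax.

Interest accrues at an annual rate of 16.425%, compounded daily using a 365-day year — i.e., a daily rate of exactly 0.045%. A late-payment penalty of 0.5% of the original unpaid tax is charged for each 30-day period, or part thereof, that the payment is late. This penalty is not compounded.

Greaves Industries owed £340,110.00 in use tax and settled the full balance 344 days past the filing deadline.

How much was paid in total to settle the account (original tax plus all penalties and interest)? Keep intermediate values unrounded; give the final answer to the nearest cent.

£417,445.51

Penalty periods: ⌈344/30⌉ = 12; penalty = 12 × 0.5% × £340,110.00 = £20,406.60
Interest: £340,110.00 × ((1 + 0.00045)^344 − 1) = £340,110.00 × 0.16738380… = £56,928.9057…
Total = £340,110.00 + £20,406.6000 + £56,928.9057… = £417,445.51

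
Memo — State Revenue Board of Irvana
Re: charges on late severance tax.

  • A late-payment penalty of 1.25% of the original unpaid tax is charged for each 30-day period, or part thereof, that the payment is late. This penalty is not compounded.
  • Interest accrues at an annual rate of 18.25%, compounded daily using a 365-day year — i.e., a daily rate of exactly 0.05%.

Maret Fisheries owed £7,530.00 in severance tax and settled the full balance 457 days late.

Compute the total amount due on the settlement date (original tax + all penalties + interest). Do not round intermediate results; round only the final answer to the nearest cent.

Penalty periods: ⌈457/30⌉ = 16; penalty = 16 × 1.25% × £7,530.00 = £1,506.00
Interest: £7,530.00 × ((1 + 0.0005)^457 − 1) = £7,530.00 × 0.25664176… = £1,932.5125…
Total = £7,530.00 + £1,506.0000 + £1,932.5125… = £10,968.51

£10,968.51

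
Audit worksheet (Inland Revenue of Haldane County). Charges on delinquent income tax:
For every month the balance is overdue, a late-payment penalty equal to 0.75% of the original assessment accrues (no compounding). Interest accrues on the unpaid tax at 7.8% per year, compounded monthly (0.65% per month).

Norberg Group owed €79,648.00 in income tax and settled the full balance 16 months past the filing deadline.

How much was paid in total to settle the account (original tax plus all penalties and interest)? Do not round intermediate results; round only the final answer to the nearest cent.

Late-payment penalty = 0.75% × €79,648.00 × 16 mo = €9,557.76
Interest: €79,648.00 × ((1 + 0.0065)^16 − 1) = €79,648.00 × 0.1092271… = €8,699.7193…
Total = €79,648.00 + €9,557.7600 + €8,699.7193… = €97,905.48

€97,905.48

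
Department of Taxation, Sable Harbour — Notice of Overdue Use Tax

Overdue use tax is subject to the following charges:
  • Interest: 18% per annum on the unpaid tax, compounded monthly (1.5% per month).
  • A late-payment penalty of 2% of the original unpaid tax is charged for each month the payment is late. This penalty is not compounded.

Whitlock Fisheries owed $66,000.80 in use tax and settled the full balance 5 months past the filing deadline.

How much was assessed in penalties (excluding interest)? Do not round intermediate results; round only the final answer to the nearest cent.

$6,600.08

Late-payment penalty: 5 × 2% × $66,000.80 = $6,600.08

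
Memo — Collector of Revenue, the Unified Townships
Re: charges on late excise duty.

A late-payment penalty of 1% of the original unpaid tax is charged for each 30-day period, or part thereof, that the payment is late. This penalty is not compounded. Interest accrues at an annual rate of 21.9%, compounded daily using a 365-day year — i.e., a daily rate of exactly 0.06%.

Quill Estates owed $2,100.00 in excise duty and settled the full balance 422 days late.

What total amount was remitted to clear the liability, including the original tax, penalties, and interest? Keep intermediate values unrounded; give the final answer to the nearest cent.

$3,019.89

Penalty periods: ⌈422/30⌉ = 15; penalty = 15 × 1% × $2,100.00 = $315.00
Interest: $2,100.00 × ((1 + 0.0006)^422 − 1) = $2,100.00 × 0.28804307… = $604.8905…
Total = $2,100.00 + $315.0000 + $604.8905… = $3,019.89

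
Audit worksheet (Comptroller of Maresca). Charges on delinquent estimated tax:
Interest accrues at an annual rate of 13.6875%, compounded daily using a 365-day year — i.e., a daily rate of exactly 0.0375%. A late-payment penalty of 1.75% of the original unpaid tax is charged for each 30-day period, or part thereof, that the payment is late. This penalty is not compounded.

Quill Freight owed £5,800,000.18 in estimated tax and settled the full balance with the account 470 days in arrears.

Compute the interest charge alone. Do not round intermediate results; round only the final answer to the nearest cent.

£1,117,641.47

Interest: £5,800,000.18 × ((1 + 0.000375)^470 − 1) = £5,800,000.18 × 0.19269680… = £1,117,641.4731…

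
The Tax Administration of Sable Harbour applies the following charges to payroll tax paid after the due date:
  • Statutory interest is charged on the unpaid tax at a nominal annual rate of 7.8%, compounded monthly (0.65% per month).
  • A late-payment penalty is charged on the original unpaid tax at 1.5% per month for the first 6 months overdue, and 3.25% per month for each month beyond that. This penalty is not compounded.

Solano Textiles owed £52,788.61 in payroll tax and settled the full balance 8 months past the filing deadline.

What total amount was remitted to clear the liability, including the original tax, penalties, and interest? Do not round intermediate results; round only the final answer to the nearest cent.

Penalty, months 1–6: 6 × 1.5% × £52,788.61 = £4,750.97…
Penalty, months 7–8: 2 × 3.25% × £52,788.61 = £3,431.26…
Interest: £52,788.61 × ((1 + 0.0065)^8 − 1) = £52,788.61 × 0.0531985… = £2,808.2751…
Total = £52,788.61 + £8,182.2346… + £2,808.2751… = £63,779.12

£63,779.12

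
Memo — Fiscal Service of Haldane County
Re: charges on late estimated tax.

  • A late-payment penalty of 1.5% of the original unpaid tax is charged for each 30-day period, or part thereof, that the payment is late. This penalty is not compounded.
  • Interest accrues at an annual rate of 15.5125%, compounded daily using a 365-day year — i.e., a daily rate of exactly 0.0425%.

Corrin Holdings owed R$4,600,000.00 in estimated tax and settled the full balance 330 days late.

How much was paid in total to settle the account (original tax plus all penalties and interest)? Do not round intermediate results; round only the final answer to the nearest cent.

R$6,051,424.77

Penalty periods: ⌈330/30⌉ = 11; penalty = 11 × 1.5% × R$4,600,000.00 = R$759,000.00
Interest: R$4,600,000.00 × ((1 + 0.000425)^330 − 1) = R$4,600,000.00 × 0.15052712… = R$692,424.7665…
Total = R$4,600,000.00 + R$759,000.0000 + R$692,424.7665… = R$6,051,424.77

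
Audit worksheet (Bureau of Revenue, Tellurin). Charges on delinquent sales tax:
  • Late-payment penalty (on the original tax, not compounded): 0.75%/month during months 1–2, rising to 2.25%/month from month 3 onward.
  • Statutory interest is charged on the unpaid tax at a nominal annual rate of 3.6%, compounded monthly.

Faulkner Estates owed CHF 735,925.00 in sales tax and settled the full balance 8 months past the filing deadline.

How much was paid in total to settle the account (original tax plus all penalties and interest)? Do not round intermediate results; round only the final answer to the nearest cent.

CHF 864,162.52

Penalty, months 1–2: 2 × 0.75% × CHF 735,925.00 = CHF 11,038.88…
Penalty, months 3–8: 6 × 2.25% × CHF 735,925.00 = CHF 99,349.88…
Interest (3.6%/yr ÷ 12 = 0.3%/month): CHF 735,925.00 × ((1 + 0.003)^8 − 1) = CHF 17,848.7700…
Total = CHF 735,925.00 + CHF 110,388.7500 + CHF 17,848.7700… = CHF 864,162.52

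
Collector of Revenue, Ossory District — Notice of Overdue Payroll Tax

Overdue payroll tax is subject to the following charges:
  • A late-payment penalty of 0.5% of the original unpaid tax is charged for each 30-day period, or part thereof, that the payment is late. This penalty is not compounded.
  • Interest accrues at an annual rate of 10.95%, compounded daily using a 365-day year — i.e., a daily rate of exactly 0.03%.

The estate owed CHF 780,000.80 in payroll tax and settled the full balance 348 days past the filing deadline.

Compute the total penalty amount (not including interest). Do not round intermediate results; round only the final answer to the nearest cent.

Penalty periods: ⌈348/30⌉ = 12; penalty = 12 × 0.5% × CHF 780,000.80 = CHF 46,800.05…

CHF 46,800.05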